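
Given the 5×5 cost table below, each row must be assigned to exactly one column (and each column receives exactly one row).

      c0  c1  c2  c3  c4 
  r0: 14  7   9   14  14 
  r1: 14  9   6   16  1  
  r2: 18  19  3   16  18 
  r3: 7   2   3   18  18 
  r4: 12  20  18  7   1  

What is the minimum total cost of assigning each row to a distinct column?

Minimum assignment cost: 25

optimal assignment: row0→col1 (cost 7), row1→col4 (cost 1), row2→col2 (cost 3), row3→col0 (cost 7), row4→col3 (cost 7)
total = 7 + 1 + 3 + 7 + 7 = 25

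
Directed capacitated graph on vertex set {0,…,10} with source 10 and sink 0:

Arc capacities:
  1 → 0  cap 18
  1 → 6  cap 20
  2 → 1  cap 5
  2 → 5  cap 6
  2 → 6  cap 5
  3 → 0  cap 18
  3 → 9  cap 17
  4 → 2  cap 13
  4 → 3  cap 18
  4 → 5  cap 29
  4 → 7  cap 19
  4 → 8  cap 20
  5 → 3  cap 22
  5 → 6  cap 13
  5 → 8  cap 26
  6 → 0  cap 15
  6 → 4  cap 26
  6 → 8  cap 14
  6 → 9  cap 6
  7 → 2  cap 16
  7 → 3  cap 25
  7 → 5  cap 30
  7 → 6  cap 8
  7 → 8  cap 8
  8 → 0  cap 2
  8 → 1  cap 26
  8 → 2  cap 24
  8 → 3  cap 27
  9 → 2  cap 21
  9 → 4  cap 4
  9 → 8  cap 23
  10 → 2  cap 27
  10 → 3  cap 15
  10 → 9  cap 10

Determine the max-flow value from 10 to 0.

augment #1: 10→3→0 bottleneck 15, total now 15
augment #2: 10→2→1→0 bottleneck 5, total now 20
augment #3: 10→2→6→0 bottleneck 5, total now 25
augment #4: 10→9→8→0 bottleneck 2, total now 27
augment #5: 10→2→5→3→0 bottleneck 3, total now 30
augment #6: 10→2→5→6→0 bottleneck 3, total now 33
augment #7: 10→9→8→1→0 bottleneck 8, total now 41

Maximum flow value: 41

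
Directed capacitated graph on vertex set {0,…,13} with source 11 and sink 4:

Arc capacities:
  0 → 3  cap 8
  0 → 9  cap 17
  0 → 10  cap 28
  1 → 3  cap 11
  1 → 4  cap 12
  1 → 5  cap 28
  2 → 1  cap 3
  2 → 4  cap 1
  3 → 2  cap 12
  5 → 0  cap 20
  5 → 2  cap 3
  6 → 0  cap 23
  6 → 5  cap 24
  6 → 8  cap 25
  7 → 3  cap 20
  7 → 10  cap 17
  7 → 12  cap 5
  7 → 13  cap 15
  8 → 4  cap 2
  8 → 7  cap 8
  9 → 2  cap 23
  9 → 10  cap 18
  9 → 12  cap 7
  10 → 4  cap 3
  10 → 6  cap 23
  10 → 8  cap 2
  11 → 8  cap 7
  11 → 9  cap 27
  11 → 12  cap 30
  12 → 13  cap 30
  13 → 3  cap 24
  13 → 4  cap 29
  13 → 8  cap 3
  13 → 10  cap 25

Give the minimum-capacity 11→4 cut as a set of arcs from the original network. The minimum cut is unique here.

Min-cut arcs: {(2,1), (2,4), (8,4), (10,4), (13,4)} (total capacity 38)

augment #1: 11→8→4 push 2
augment #2: 11→9→2→4 push 1
augment #3: 11→9→10→4 push 3
augment #4: 11→12→13→4 push 29
augment #5: 11→9→2→1→4 push 3
max flow = 38; residual-reachable set from 11 gives S-side
cut edges (S→T): {(2,1), (2,4), (8,4), (10,4), (13,4)} total cap 38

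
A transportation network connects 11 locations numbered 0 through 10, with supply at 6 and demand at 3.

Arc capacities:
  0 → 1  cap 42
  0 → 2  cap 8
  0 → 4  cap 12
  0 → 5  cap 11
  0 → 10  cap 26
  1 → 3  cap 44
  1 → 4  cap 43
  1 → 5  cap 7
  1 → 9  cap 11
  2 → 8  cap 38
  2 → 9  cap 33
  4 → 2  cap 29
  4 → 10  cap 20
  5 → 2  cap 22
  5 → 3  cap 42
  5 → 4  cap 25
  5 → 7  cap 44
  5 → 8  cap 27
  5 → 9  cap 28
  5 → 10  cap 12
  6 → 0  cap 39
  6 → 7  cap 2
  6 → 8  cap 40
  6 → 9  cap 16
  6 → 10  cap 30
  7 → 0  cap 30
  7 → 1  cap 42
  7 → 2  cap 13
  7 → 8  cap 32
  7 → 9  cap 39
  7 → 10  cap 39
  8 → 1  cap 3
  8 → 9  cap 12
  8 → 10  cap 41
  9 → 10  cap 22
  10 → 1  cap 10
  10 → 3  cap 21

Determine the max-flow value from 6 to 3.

augment #1: 6→10→3 bottleneck 21, total now 21
augment #2: 6→0→1→3 bottleneck 39, total now 60
augment #3: 6→7→1→3 bottleneck 2, total now 62
augment #4: 6→8→1→3 bottleneck 3, total now 65
augment #5: 6→10→1→5→3 bottleneck 7, total now 72
augment #6: 6→10→1→0→5→3 bottleneck 2, total now 74
augment #7: 6→8→10→1→0→5→3 bottleneck 1, total now 75

Maximum flow value: 75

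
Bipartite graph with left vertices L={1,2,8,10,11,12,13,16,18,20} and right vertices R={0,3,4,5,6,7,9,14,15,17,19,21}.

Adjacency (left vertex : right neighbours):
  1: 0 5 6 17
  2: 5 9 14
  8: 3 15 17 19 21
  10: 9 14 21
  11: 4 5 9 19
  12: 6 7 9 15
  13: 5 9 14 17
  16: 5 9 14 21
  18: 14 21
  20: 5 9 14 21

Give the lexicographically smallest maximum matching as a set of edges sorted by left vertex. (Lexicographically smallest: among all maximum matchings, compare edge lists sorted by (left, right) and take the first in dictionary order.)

Lex-smallest maximum matching: {(1,0), (2,5), (8,3), (10,9), (11,4), (12,6), (13,17), (16,14), (18,21)}

|M| = 9 (so the lex-smallest maximum matching has 9 edges)
process left vertices in ascending order; for each, take the smallest-labelled available neighbour that still permits 9 edges overall, or leave it unmatched if none does
lex-smallest matching: {1-0, 2-5, 8-3, 10-9, 11-4, 12-6, 13-17, 16-14, 18-21}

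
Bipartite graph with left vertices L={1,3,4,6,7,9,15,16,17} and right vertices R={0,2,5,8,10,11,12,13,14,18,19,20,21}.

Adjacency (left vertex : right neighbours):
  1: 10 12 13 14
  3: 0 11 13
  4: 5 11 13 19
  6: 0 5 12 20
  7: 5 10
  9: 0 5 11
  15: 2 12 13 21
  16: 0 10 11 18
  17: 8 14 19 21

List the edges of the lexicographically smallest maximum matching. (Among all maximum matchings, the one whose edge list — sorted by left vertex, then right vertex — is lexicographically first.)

|M| = 9 (so the lex-smallest maximum matching has 9 edges)
process left vertices in ascending order; for each, take the smallest-labelled available neighbour that still permits 9 edges overall, or leave it unmatched if none does
lex-smallest matching: {1-10, 3-0, 4-13, 6-12, 7-5, 9-11, 15-2, 16-18, 17-8}

Lex-smallest maximum matching: {(1,10), (3,0), (4,13), (6,12), (7,5), (9,11), (15,2), (16,18), (17,8)}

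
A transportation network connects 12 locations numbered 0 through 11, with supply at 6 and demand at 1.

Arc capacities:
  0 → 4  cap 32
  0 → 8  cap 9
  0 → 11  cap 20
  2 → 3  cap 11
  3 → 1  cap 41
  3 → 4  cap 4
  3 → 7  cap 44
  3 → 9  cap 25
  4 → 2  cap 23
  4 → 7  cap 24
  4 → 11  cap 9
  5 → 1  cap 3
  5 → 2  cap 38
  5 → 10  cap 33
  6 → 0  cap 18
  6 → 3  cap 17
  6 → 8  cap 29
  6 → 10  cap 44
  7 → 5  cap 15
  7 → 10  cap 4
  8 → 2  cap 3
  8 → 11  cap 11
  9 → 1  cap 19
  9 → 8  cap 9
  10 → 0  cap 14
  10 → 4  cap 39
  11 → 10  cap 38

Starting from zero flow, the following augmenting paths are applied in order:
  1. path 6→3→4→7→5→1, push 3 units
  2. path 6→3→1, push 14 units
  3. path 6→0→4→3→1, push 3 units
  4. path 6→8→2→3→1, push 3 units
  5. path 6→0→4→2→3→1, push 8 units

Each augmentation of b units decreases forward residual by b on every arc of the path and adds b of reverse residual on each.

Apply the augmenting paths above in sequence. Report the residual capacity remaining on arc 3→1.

after path 1 (6→3→4→7→5→1, push 3): res(3,1)=41
after path 2 (6→3→1, push 14): res(3,1)=27
after path 3 (6→0→4→3→1, push 3): res(3,1)=24
after path 4 (6→8→2→3→1, push 3): res(3,1)=21
after path 5 (6→0→4→2→3→1, push 8): res(3,1)=13

Residual capacity of (3,1): 13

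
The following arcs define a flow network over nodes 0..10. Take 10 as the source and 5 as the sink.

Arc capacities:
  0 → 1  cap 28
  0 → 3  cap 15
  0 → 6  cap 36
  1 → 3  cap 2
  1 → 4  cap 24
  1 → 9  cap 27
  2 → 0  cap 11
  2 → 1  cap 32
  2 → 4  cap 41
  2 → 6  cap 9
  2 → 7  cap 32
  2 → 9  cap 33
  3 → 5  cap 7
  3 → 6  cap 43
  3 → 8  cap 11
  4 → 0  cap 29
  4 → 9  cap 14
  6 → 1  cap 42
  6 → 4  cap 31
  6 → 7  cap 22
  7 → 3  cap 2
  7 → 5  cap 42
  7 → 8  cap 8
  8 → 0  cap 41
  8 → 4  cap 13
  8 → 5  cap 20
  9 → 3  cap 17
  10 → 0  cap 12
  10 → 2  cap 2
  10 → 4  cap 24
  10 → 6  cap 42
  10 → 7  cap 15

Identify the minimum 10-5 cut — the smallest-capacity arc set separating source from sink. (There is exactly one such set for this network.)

Min-cut arcs: {(3,5), (3,8), (6,7), (10,2), (10,7)} (total capacity 57)

augment #1: 10→7→5 push 15
augment #2: 10→0→3→5 push 7
augment #3: 10→2→7→5 push 2
augment #4: 10→6→7→5 push 22
augment #5: 10→0→3→8→5 push 5
augment #6: 10→4→0→3→8→5 push 3
augment #7: 10→4→9→3→8→5 push 3
max flow = 57; residual-reachable set from 10 gives S-side
cut edges (S→T): {(3,5), (3,8), (6,7), (10,2), (10,7)} total cap 57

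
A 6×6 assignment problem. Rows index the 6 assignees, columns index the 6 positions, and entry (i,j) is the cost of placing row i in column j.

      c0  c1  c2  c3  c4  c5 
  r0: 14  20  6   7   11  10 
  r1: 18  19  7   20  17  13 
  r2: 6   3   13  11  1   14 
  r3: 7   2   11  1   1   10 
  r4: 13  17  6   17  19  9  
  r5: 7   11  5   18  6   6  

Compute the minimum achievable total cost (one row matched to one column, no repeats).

optimal assignment: row0→col3 (cost 7), row1→col2 (cost 7), row2→col4 (cost 1), row3→col1 (cost 2), row4→col5 (cost 9), row5→col0 (cost 7)
total = 7 + 7 + 1 + 2 + 9 + 7 = 33

Minimum assignment cost: 33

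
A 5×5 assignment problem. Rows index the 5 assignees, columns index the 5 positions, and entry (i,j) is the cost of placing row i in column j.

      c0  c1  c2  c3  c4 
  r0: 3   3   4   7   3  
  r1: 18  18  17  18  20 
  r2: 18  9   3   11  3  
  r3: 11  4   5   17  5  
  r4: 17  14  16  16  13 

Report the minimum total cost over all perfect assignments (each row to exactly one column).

optimal assignment: row0→col0 (cost 3), row1→col3 (cost 18), row2→col2 (cost 3), row3→col1 (cost 4), row4→col4 (cost 13)
total = 3 + 18 + 3 + 4 + 13 = 41

Minimum assignment cost: 41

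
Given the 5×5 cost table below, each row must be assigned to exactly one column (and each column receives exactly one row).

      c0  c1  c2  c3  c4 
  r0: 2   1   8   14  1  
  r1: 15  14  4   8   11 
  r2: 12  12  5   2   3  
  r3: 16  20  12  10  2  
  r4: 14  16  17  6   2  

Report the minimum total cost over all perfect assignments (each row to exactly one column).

Minimum assignment cost: 23

optimal assignment: row0→col1 (cost 1), row1→col2 (cost 4), row2→col3 (cost 2), row3→col4 (cost 2), row4→col0 (cost 14)
total = 1 + 4 + 2 + 2 + 14 = 23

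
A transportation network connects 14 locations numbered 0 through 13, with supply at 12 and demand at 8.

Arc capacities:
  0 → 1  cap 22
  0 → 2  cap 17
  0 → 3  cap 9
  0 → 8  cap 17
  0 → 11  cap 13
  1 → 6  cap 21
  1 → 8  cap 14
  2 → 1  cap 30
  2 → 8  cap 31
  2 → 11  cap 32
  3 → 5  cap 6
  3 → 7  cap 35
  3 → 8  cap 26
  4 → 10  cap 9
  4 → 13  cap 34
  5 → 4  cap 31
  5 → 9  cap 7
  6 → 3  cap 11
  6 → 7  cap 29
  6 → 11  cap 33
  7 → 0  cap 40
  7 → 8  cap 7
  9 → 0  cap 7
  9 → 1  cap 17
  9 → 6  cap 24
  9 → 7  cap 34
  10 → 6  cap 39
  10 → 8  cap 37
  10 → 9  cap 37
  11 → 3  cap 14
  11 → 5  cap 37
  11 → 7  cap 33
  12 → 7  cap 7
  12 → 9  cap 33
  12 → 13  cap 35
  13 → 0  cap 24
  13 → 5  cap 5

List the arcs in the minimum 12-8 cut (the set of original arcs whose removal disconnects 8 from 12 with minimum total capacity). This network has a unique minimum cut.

augment #1: 12→7→8 push 7
augment #2: 12→9→0→8 push 7
augment #3: 12→9→1→8 push 14
augment #4: 12→13→0→8 push 10
augment #5: 12→9→6→3→8 push 11
augment #6: 12→13→0→2→8 push 14
augment #7: 12→9→6→11→3→8 push 1
augment #8: 12→13→5→4→10→8 push 5
max flow = 69; residual-reachable set from 12 gives S-side
cut edges (S→T): {(12,7), (12,9), (13,0), (13,5)} total cap 69

Min-cut arcs: {(12,7), (12,9), (13,0), (13,5)} (total capacity 69)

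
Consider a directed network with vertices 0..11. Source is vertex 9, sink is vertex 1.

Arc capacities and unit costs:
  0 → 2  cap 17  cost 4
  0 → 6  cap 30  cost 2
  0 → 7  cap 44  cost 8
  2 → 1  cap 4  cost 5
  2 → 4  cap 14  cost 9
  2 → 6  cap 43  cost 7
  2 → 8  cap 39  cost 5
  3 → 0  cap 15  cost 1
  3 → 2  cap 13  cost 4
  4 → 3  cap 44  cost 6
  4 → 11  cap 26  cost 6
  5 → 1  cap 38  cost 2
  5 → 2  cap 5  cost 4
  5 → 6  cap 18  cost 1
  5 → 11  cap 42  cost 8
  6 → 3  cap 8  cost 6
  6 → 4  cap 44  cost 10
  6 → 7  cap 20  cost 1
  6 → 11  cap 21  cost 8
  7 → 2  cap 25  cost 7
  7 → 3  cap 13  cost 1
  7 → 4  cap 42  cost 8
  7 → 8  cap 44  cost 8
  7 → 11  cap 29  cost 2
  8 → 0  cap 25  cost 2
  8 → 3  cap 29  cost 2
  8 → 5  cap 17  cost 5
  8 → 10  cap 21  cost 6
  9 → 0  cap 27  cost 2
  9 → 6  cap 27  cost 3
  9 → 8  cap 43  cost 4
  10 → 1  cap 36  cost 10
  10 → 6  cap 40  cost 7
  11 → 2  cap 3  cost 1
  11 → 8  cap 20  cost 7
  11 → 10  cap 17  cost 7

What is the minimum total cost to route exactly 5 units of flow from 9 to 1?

shortest-cost path #1: 9→0→2→1 push 4 @ unit cost 11 (adds 44)
shortest-cost path #2: 9→8→5→1 push 1 @ unit cost 11 (adds 11)
total cost = 55

Minimum cost for 5 units: 55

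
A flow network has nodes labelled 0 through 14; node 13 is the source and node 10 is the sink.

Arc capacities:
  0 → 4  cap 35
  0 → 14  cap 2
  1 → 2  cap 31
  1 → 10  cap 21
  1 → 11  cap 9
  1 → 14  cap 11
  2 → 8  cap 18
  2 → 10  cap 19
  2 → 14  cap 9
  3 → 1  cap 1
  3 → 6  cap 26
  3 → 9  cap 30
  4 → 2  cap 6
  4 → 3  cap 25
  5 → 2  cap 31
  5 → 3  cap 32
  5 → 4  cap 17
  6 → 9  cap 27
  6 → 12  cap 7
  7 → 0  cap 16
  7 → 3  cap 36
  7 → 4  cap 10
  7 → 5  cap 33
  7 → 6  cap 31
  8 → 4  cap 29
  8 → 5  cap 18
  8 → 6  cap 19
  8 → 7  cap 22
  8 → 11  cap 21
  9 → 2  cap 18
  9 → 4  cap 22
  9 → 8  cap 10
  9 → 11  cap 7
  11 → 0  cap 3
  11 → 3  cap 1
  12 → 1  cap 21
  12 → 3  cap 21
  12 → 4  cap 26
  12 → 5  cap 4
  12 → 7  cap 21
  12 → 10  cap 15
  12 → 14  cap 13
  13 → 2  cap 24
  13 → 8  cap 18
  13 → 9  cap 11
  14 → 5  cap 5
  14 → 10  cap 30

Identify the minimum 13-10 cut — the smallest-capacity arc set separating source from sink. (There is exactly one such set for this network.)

Min-cut arcs: {(0,14), (2,10), (2,14), (3,1), (6,12)} (total capacity 38)

augment #1: 13→2→10 push 19
augment #2: 13→2→14→10 push 5
augment #3: 13→8→6→12→10 push 7
augment #4: 13→9→2→14→10 push 4
augment #5: 13→8→4→3→1→10 push 1
augment #6: 13→8→7→0→14→10 push 2
max flow = 38; residual-reachable set from 13 gives S-side
cut edges (S→T): {(0,14), (2,10), (2,14), (3,1), (6,12)} total cap 38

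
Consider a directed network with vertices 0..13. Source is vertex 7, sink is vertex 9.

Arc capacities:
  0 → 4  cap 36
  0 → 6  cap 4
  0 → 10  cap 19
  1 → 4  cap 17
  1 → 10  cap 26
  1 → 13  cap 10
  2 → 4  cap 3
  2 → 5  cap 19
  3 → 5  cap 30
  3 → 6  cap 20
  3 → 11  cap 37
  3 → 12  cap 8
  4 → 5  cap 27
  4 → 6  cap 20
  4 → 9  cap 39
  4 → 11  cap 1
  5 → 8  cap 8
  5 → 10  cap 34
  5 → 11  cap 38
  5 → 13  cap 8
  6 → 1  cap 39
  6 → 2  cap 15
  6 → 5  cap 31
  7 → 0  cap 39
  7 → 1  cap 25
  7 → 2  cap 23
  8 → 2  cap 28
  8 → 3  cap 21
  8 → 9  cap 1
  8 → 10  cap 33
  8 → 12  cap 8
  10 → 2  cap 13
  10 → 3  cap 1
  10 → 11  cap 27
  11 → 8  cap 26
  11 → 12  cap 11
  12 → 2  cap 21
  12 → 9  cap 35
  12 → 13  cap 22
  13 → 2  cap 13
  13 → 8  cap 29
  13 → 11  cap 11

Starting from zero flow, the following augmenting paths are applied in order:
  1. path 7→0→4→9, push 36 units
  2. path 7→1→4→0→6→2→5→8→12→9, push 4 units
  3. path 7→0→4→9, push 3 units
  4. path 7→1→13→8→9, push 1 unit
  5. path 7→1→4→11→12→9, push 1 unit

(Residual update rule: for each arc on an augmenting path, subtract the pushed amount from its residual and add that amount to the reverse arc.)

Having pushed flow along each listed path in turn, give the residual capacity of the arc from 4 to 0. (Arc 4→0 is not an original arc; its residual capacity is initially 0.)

Residual capacity of (4,0): 35

after path 1 (7→0→4→9, push 36): res(4,0)=36
after path 2 (7→1→4→0→6→2→5→8→12→9, push 4): res(4,0)=32
after path 3 (7→0→4→9, push 3): res(4,0)=35
after path 4 (7→1→13→8→9, push 1): res(4,0)=35
after path 5 (7→1→4→11→12→9, push 1): res(4,0)=35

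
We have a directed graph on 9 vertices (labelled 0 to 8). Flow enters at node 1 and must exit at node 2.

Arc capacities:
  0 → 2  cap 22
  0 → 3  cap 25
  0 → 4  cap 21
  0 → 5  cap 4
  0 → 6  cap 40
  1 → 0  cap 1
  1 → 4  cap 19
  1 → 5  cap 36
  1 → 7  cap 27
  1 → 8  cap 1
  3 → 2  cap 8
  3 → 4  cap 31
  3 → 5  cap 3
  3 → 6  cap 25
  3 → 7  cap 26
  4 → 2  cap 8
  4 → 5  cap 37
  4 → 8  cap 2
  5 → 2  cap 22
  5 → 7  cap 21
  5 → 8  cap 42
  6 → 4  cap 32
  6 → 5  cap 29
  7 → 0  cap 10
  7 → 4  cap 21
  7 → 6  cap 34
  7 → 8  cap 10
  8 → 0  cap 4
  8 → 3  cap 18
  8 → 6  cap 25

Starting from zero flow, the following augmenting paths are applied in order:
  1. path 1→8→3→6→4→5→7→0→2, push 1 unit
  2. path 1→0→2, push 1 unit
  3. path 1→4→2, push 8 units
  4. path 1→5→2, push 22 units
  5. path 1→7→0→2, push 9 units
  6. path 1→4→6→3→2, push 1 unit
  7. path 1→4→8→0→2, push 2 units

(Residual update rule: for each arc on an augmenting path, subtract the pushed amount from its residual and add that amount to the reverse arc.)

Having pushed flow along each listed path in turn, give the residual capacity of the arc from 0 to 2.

after path 1 (1→8→3→6→4→5→7→0→2, push 1): res(0,2)=21
after path 2 (1→0→2, push 1): res(0,2)=20
after path 3 (1→4→2, push 8): res(0,2)=20
after path 4 (1→5→2, push 22): res(0,2)=20
after path 5 (1→7→0→2, push 9): res(0,2)=11
after path 6 (1→4→6→3→2, push 1): res(0,2)=11
after path 7 (1→4→8→0→2, push 2): res(0,2)=9

Residual capacity of (0,2): 9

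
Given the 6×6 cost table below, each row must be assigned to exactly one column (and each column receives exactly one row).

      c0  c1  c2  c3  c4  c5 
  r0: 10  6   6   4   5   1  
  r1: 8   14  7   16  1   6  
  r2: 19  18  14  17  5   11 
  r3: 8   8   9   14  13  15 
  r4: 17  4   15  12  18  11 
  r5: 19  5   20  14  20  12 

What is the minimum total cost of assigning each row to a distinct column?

Minimum assignment cost: 38

optimal assignment: row0→col5 (cost 1), row1→col2 (cost 7), row2→col4 (cost 5), row3→col0 (cost 8), row4→col3 (cost 12), row5→col1 (cost 5)
total = 1 + 7 + 5 + 8 + 12 + 5 = 38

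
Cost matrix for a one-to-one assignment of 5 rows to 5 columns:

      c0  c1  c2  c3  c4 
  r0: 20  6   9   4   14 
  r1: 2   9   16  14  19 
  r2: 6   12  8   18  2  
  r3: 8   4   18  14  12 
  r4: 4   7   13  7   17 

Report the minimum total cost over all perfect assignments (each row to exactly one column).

optimal assignment: row0→col2 (cost 9), row1→col0 (cost 2), row2→col4 (cost 2), row3→col1 (cost 4), row4→col3 (cost 7)
total = 9 + 2 + 2 + 4 + 7 = 24

Minimum assignment cost: 24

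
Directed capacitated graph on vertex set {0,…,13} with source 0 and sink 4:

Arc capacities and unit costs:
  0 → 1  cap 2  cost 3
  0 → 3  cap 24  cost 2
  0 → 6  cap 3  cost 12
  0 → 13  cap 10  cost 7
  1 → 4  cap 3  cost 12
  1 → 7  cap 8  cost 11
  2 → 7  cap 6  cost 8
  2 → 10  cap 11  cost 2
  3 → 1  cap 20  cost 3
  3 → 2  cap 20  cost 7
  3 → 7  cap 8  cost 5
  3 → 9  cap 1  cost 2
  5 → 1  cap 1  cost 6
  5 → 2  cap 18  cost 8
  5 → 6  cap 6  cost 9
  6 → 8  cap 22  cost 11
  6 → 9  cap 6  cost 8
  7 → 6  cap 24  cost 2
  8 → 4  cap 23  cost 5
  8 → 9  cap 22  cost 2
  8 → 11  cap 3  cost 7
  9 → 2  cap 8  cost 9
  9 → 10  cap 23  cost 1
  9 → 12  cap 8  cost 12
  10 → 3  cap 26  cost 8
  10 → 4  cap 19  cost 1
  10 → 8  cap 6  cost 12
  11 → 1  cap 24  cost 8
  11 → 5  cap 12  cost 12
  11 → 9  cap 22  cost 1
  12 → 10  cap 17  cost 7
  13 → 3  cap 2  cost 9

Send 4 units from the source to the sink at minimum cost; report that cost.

shortest-cost path #1: 0→3→9→10→4 push 1 @ unit cost 6 (adds 6)
shortest-cost path #2: 0→3→2→10→4 push 3 @ unit cost 12 (adds 36)
total cost = 42

Minimum cost for 4 units: 42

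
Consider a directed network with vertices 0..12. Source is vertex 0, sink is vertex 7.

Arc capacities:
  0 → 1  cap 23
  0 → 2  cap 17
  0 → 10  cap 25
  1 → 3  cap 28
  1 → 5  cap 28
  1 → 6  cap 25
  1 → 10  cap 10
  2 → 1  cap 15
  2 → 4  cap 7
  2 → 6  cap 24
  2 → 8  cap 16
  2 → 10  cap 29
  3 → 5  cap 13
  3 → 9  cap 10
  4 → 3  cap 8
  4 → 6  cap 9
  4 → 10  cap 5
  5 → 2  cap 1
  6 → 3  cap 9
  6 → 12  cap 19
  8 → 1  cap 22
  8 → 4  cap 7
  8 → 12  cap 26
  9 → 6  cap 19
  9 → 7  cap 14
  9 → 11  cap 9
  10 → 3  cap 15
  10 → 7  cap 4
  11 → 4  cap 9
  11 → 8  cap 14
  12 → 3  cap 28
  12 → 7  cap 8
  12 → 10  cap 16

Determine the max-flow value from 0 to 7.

Maximum flow value: 22

augment #1: 0→10→7 bottleneck 4, total now 4
augment #2: 0→1→3→9→7 bottleneck 10, total now 14
augment #3: 0→1→6→12→7 bottleneck 8, total now 22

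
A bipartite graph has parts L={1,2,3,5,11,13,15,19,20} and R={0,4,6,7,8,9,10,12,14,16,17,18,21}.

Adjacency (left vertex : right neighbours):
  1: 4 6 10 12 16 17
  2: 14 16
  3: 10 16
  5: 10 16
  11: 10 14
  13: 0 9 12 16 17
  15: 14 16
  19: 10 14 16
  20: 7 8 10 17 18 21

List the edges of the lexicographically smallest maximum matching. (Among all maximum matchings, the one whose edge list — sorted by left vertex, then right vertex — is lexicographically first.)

Lex-smallest maximum matching: {(1,4), (2,14), (3,10), (5,16), (13,0), (20,7)}

|M| = 6 (so the lex-smallest maximum matching has 6 edges)
process left vertices in ascending order; for each, take the smallest-labelled available neighbour that still permits 6 edges overall, or leave it unmatched if none does
lex-smallest matching: {1-4, 2-14, 3-10, 5-16, 13-0, 20-7}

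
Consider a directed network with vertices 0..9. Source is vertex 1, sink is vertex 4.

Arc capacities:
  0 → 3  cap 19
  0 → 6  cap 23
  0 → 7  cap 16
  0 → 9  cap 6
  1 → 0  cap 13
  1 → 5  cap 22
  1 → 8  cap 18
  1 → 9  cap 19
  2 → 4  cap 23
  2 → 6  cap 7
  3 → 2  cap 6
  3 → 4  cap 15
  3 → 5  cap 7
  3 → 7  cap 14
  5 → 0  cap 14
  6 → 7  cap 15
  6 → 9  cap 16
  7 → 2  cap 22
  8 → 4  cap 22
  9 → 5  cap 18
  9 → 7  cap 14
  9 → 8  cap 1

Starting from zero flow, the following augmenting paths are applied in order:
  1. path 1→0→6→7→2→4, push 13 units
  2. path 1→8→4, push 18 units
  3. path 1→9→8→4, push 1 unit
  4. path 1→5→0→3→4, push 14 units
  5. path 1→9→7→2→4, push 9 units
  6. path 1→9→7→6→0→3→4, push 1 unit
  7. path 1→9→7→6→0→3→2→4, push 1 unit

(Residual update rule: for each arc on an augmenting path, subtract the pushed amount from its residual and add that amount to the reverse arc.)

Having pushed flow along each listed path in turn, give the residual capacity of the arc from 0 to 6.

after path 1 (1→0→6→7→2→4, push 13): res(0,6)=10
after path 2 (1→8→4, push 18): res(0,6)=10
after path 3 (1→9→8→4, push 1): res(0,6)=10
after path 4 (1→5→0→3→4, push 14): res(0,6)=10
after path 5 (1→9→7→2→4, push 9): res(0,6)=10
after path 6 (1→9→7→6→0→3→4, push 1): res(0,6)=11
after path 7 (1→9→7→6→0→3→2→4, push 1): res(0,6)=12

Residual capacity of (0,6): 12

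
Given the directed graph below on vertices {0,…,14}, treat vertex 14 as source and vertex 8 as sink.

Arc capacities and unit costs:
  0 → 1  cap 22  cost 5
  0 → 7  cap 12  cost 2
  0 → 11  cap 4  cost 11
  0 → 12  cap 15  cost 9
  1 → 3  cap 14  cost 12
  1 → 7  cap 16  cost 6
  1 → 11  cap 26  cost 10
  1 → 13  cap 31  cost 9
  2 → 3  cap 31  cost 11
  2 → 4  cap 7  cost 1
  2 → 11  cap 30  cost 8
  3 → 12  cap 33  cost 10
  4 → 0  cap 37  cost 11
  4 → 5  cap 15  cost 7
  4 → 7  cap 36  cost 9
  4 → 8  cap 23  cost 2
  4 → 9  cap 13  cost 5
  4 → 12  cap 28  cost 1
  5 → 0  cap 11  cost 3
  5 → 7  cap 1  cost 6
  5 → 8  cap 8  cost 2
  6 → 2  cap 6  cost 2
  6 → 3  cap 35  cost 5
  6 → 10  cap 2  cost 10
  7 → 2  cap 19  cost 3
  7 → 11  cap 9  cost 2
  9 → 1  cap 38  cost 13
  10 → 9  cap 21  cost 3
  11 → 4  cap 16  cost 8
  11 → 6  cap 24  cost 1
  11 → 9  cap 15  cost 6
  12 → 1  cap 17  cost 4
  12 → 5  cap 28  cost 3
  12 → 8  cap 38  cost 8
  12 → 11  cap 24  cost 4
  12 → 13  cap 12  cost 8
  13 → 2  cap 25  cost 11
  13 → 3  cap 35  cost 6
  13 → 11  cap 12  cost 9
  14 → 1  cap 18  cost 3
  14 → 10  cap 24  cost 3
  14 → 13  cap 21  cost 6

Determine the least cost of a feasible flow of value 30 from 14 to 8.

shortest-cost path #1: 14→1→7→2→4→8 push 7 @ unit cost 15 (adds 105)
shortest-cost path #2: 14→1→7→11→4→8 push 9 @ unit cost 21 (adds 189)
shortest-cost path #3: 14→1→11→4→8 push 2 @ unit cost 23 (adds 46)
shortest-cost path #4: 14→13→11→4→8 push 5 @ unit cost 25 (adds 125)
shortest-cost path #5: 14→13→3→12→5→8 push 7 @ unit cost 27 (adds 189)
total cost = 654

Minimum cost for 30 units: 654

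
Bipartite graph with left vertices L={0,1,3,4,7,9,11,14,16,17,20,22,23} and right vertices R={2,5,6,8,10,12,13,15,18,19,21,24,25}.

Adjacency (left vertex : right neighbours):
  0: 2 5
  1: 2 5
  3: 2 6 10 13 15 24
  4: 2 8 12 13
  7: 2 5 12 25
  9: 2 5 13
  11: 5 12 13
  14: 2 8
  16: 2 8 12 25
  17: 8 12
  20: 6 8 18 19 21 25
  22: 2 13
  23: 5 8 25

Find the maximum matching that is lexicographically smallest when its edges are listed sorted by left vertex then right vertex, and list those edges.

Lex-smallest maximum matching: {(0,2), (1,5), (3,6), (4,8), (7,12), (9,13), (16,25), (20,18)}

|M| = 8 (so the lex-smallest maximum matching has 8 edges)
process left vertices in ascending order; for each, take the smallest-labelled available neighbour that still permits 8 edges overall, or leave it unmatched if none does
lex-smallest matching: {0-2, 1-5, 3-6, 4-8, 7-12, 9-13, 16-25, 20-18}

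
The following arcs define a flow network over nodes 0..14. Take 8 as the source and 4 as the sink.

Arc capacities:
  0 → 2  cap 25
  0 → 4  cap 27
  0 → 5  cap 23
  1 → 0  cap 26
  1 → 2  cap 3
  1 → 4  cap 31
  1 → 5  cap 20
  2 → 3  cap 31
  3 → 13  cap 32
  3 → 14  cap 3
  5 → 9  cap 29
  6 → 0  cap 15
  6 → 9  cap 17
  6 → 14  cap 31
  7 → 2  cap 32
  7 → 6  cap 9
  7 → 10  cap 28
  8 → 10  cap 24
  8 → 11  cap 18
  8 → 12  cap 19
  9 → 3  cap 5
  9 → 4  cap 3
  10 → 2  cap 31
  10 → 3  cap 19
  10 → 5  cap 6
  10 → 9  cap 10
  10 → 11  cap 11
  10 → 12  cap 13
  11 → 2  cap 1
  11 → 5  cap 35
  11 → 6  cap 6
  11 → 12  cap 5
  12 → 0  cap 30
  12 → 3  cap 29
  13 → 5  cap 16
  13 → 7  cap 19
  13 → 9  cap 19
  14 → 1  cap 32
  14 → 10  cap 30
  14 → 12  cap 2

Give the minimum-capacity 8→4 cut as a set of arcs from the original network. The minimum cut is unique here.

Min-cut arcs: {(0,4), (3,14), (7,6), (9,4), (11,6)} (total capacity 48)

augment #1: 8→10→9→4 push 3
augment #2: 8→12→0→4 push 19
augment #3: 8→10→12→0→4 push 8
augment #4: 8→10→3→14→1→4 push 3
augment #5: 8→11→6→14→1→4 push 6
augment #6: 8→10→3→13→7→6→14→1→4 push 9
max flow = 48; residual-reachable set from 8 gives S-side
cut edges (S→T): {(0,4), (3,14), (7,6), (9,4), (11,6)} total cap 48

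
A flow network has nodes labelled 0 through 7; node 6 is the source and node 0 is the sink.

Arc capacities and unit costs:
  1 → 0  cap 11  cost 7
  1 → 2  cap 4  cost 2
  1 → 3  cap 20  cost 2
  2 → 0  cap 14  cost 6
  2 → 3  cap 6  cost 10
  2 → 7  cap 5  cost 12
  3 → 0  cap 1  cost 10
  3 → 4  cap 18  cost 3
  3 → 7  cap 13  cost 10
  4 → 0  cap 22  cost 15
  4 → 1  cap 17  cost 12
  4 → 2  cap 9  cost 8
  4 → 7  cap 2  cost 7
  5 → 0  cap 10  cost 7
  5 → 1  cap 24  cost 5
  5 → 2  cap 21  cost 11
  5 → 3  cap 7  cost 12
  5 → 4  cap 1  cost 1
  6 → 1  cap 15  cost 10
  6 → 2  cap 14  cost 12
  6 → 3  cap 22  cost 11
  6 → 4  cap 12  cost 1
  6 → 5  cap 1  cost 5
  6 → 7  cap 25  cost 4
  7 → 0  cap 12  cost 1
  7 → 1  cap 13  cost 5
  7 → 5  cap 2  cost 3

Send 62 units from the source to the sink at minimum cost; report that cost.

shortest-cost path #1: 6→7→0 push 12 @ unit cost 5 (adds 60)
shortest-cost path #2: 6→5→0 push 1 @ unit cost 12 (adds 12)
shortest-cost path #3: 6→7→5→0 push 2 @ unit cost 14 (adds 28)
shortest-cost path #4: 6→4→2→0 push 9 @ unit cost 15 (adds 135)
shortest-cost path #5: 6→7→1→0 push 11 @ unit cost 16 (adds 176)
shortest-cost path #6: 6→4→0 push 3 @ unit cost 16 (adds 48)
shortest-cost path #7: 6→2→0 push 5 @ unit cost 18 (adds 90)
shortest-cost path #8: 6→2→4→0 push 9 @ unit cost 19 (adds 171)
shortest-cost path #9: 6→3→0 push 1 @ unit cost 21 (adds 21)
shortest-cost path #10: 6→3→4→0 push 9 @ unit cost 29 (adds 261)
total cost = 1002

Minimum cost for 62 units: 1002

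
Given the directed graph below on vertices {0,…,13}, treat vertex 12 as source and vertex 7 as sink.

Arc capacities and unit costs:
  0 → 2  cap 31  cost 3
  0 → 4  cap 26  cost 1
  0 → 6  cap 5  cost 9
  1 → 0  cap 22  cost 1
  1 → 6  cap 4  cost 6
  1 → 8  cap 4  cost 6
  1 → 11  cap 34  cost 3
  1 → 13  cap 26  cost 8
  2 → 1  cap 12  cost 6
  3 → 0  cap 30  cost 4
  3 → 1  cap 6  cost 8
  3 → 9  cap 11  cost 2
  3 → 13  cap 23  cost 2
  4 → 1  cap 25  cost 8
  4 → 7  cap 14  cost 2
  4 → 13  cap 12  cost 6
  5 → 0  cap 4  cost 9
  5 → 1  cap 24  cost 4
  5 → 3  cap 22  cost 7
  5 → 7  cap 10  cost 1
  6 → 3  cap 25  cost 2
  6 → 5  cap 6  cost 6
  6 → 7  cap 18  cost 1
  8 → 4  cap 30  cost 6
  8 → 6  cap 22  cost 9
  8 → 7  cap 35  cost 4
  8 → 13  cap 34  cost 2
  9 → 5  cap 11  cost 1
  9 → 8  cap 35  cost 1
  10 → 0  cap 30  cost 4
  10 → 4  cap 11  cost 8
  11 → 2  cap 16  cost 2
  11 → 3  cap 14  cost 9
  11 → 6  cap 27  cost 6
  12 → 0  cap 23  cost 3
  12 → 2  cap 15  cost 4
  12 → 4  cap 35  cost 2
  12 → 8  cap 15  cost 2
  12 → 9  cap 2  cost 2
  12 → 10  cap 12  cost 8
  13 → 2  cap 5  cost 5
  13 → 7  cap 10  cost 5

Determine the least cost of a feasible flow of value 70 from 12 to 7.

shortest-cost path #1: 12→4→7 push 14 @ unit cost 4 (adds 56)
shortest-cost path #2: 12→9→5→7 push 2 @ unit cost 4 (adds 8)
shortest-cost path #3: 12→8→7 push 15 @ unit cost 6 (adds 90)
shortest-cost path #4: 12→0→6→7 push 5 @ unit cost 13 (adds 65)
shortest-cost path #5: 12→4→13→7 push 10 @ unit cost 13 (adds 130)
shortest-cost path #6: 12→2→1→6→7 push 4 @ unit cost 17 (adds 68)
shortest-cost path #7: 12→2→1→8→7 push 4 @ unit cost 20 (adds 80)
shortest-cost path #8: 12→2→1→11→6→7 push 4 @ unit cost 20 (adds 80)
shortest-cost path #9: 12→4→1→11→6→7 push 5 @ unit cost 20 (adds 100)
shortest-cost path #10: 12→4→1→11→6→3→9→5→7 push 6 @ unit cost 25 (adds 150)
shortest-cost path #11: 12→0→4→1→11→6→3→9→5→7 push 1 @ unit cost 27 (adds 27)
total cost = 854

Minimum cost for 70 units: 854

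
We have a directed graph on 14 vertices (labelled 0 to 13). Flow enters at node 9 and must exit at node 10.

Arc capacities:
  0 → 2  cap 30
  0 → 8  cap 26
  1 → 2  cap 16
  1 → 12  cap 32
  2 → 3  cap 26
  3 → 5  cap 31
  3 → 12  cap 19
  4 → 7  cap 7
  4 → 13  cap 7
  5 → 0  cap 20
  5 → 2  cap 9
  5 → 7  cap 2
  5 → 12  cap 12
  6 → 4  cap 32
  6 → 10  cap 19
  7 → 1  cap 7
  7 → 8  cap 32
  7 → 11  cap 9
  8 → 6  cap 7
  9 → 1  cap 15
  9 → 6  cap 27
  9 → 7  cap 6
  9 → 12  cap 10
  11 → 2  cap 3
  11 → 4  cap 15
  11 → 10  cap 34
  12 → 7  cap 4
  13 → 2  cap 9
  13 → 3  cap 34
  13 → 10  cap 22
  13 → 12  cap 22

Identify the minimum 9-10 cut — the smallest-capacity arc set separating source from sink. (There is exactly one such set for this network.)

augment #1: 9→6→10 push 19
augment #2: 9→7→11→10 push 6
augment #3: 9→6→4→13→10 push 7
augment #4: 9→12→7→11→10 push 3
max flow = 35; residual-reachable set from 9 gives S-side
cut edges (S→T): {(4,13), (6,10), (7,11)} total cap 35

Min-cut arcs: {(4,13), (6,10), (7,11)} (total capacity 35)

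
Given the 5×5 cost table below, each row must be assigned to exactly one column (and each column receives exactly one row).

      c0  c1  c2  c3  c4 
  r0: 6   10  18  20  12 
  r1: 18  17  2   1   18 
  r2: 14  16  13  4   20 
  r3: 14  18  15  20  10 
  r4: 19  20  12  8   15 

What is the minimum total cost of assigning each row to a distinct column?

one of 2 optimal assignments: row0→col0 (cost 6), row1→col2 (cost 2), row2→col1 (cost 16), row3→col4 (cost 10), row4→col3 (cost 8)
total = 6 + 2 + 16 + 10 + 8 = 42

Minimum assignment cost: 42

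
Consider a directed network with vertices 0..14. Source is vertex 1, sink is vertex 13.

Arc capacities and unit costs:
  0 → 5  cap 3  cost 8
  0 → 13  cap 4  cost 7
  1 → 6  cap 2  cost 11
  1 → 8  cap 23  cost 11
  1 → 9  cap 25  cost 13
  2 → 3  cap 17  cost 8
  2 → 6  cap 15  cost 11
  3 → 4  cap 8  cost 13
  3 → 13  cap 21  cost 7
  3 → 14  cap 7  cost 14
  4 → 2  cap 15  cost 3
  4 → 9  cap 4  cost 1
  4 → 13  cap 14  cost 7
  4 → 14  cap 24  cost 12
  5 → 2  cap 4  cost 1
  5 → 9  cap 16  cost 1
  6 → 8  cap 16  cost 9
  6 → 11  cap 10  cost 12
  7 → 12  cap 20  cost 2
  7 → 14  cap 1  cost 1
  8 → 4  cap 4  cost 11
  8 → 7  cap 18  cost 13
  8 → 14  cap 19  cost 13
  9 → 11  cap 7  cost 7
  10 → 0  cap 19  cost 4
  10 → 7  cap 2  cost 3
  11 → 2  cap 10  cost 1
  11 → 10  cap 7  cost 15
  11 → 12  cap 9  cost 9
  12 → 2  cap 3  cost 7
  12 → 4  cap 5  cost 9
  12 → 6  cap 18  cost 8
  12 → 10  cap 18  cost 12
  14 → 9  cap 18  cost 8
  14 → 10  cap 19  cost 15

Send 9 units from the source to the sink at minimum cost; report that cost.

shortest-cost path #1: 1→8→4→13 push 4 @ unit cost 29 (adds 116)
shortest-cost path #2: 1→9→11→2→3→13 push 5 @ unit cost 36 (adds 180)
total cost = 296

Minimum cost for 9 units: 296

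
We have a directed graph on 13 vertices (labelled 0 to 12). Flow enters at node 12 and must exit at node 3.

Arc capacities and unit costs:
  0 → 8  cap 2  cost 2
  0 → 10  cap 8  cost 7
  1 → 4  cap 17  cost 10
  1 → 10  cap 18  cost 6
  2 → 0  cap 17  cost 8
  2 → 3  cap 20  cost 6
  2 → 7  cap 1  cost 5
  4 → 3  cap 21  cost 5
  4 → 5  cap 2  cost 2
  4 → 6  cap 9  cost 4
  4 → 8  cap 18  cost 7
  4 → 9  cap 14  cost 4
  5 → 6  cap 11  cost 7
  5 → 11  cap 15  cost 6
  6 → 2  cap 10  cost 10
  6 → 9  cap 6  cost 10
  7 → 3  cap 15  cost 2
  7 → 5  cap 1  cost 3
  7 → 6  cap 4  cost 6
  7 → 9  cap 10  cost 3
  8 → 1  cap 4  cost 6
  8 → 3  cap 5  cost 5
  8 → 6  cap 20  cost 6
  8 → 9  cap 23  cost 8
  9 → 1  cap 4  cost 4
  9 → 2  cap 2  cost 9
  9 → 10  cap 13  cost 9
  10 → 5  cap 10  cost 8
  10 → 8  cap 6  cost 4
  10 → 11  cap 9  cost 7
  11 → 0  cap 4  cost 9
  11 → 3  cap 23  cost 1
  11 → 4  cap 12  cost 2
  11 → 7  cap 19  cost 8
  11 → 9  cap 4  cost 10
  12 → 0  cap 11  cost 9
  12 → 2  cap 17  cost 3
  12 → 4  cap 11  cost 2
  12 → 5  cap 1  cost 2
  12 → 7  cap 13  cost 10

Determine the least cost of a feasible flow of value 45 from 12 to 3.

shortest-cost path #1: 12→4→3 push 11 @ unit cost 7 (adds 77)
shortest-cost path #2: 12→2→3 push 17 @ unit cost 9 (adds 153)
shortest-cost path #3: 12→5→11→3 push 1 @ unit cost 9 (adds 9)
shortest-cost path #4: 12→7→3 push 13 @ unit cost 12 (adds 156)
shortest-cost path #5: 12→0→8→3 push 2 @ unit cost 16 (adds 32)
shortest-cost path #6: 12→0→10→11→3 push 1 @ unit cost 24 (adds 24)
total cost = 451

Minimum cost for 45 units: 451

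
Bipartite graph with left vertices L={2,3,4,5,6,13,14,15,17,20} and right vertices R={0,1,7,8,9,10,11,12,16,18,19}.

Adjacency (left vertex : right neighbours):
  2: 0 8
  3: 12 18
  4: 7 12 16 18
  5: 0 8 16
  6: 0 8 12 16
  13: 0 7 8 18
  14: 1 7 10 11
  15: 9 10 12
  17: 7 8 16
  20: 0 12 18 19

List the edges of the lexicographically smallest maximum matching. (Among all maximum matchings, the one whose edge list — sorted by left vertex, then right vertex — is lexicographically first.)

Lex-smallest maximum matching: {(2,0), (3,12), (4,7), (5,8), (6,16), (13,18), (14,1), (15,9), (20,19)}

|M| = 9 (so the lex-smallest maximum matching has 9 edges)
process left vertices in ascending order; for each, take the smallest-labelled available neighbour that still permits 9 edges overall, or leave it unmatched if none does
lex-smallest matching: {2-0, 3-12, 4-7, 5-8, 6-16, 13-18, 14-1, 15-9, 20-19}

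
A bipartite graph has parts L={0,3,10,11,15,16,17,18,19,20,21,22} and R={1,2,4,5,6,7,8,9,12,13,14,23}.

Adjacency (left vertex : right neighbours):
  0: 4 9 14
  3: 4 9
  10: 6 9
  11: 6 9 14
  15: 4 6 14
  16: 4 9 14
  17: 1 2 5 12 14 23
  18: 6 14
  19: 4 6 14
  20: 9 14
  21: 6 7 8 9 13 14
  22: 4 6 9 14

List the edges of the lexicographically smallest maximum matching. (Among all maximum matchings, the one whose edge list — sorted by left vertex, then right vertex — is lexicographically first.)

|M| = 6 (so the lex-smallest maximum matching has 6 edges)
process left vertices in ascending order; for each, take the smallest-labelled available neighbour that still permits 6 edges overall, or leave it unmatched if none does
lex-smallest matching: {0-4, 3-9, 10-6, 11-14, 17-1, 21-7}

Lex-smallest maximum matching: {(0,4), (3,9), (10,6), (11,14), (17,1), (21,7)}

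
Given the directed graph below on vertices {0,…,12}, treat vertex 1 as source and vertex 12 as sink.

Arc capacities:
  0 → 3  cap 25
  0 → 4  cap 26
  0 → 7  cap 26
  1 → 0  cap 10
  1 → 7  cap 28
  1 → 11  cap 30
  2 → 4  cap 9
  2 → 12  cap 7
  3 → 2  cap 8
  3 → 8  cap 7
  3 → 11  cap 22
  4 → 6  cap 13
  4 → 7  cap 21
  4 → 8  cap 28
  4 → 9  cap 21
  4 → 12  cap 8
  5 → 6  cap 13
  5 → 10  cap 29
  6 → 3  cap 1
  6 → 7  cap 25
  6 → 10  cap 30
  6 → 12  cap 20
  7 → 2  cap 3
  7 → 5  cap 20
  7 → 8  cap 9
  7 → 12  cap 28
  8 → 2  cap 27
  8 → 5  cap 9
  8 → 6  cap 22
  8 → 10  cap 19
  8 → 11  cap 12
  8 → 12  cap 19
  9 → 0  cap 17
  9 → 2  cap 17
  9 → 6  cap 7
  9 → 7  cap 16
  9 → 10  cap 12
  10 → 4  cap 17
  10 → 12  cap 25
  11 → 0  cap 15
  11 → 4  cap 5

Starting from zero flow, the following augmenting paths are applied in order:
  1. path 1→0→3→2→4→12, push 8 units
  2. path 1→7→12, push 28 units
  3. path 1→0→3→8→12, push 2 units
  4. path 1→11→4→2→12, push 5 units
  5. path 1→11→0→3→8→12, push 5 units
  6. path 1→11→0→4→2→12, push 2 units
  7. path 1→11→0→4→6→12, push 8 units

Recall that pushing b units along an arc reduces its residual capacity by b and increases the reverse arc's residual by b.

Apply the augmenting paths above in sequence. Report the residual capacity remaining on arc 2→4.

after path 1 (1→0→3→2→4→12, push 8): res(2,4)=1
after path 2 (1→7→12, push 28): res(2,4)=1
after path 3 (1→0→3→8→12, push 2): res(2,4)=1
after path 4 (1→11→4→2→12, push 5): res(2,4)=6
after path 5 (1→11→0→3→8→12, push 5): res(2,4)=6
after path 6 (1→11→0→4→2→12, push 2): res(2,4)=8
after path 7 (1→11→0→4→6→12, push 8): res(2,4)=8

Residual capacity of (2,4): 8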